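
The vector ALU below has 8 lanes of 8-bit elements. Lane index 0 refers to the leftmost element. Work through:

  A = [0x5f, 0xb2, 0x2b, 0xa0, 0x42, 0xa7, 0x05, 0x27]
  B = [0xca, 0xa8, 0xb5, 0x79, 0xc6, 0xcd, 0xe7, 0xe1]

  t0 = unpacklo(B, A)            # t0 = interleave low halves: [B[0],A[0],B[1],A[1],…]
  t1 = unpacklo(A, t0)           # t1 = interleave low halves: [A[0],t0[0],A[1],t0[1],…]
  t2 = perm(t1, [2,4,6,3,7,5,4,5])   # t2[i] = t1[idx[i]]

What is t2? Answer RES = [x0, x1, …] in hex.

RES = [ 0xb2  0x2b  0xa0  0x5f  0xb2  0xa8  0x2b  0xa8 ]

t0 = [0xca, 0x5f, 0xa8, 0xb2, 0xb5, 0x2b, 0x79, 0xa0]
t1 = [0x5f, 0xca, 0xb2, 0x5f, 0x2b, 0xa8, 0xa0, 0xb2]
t2 = [0xb2, 0x2b, 0xa0, 0x5f, 0xb2, 0xa8, 0x2b, 0xa8]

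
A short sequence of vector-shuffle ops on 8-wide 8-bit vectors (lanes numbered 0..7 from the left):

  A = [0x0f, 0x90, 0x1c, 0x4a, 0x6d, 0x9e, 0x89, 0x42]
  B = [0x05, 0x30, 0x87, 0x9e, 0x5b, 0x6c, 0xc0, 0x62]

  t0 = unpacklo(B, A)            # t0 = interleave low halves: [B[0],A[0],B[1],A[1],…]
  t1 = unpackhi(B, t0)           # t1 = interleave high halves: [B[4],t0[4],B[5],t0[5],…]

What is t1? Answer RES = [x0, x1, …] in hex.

RES = [0x5b, 0x87, 0x6c, 0x1c, 0xc0, 0x9e, 0x62, 0x4a]

t0 = [0x05, 0x0f, 0x30, 0x90, 0x87, 0x1c, 0x9e, 0x4a]
t1 = [0x5b, 0x87, 0x6c, 0x1c, 0xc0, 0x9e, 0x62, 0x4a]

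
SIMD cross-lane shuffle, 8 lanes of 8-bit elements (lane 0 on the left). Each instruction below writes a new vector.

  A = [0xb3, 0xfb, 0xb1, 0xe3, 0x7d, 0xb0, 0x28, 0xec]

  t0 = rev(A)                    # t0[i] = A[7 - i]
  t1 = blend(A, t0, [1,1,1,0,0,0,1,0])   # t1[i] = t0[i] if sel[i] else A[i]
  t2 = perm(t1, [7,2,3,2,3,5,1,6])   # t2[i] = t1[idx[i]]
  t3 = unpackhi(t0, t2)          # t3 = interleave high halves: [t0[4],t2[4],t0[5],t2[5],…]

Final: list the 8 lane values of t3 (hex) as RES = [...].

RES = [0xe3, 0xe3, 0xb1, 0xb0, 0xfb, 0x28, 0xb3, 0xfb]

→ t0 |ec|28|b0|7d|e3|b1|fb|b3|
→ t1 |ec|28|b0|e3|7d|b0|fb|ec|
→ t2 |ec|b0|e3|b0|e3|b0|28|fb|
→ t3 |e3|e3|b1|b0|fb|28|b3|fb|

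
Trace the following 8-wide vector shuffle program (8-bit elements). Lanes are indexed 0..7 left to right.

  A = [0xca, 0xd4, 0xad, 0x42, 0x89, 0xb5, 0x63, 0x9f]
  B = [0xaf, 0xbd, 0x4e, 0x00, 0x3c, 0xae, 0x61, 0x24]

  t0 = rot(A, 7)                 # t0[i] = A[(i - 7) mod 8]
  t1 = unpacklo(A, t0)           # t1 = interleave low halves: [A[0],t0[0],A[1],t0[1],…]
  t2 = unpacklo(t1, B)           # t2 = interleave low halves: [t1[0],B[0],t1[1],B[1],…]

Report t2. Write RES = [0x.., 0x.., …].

RES = [ 0xca  0xaf  0xd4  0xbd  0xd4  0x4e  0xad  0x00 ]

→ t0 |d4|ad|42|89|b5|63|9f|ca|
→ t1 |ca|d4|d4|ad|ad|42|42|89|
→ t2 |ca|af|d4|bd|d4|4e|ad|00|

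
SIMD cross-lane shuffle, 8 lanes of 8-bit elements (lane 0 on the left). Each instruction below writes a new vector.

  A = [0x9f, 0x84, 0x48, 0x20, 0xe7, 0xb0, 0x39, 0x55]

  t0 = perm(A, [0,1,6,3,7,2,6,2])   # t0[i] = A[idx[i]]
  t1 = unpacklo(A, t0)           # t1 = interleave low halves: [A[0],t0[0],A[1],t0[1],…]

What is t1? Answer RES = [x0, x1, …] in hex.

RES = [ 0x9f  0x9f  0x84  0x84  0x48  0x39  0x20  0x20 ]

  t0: 9f 84 39 20 55 48 39 48
  t1: 9f 9f 84 84 48 39 20 20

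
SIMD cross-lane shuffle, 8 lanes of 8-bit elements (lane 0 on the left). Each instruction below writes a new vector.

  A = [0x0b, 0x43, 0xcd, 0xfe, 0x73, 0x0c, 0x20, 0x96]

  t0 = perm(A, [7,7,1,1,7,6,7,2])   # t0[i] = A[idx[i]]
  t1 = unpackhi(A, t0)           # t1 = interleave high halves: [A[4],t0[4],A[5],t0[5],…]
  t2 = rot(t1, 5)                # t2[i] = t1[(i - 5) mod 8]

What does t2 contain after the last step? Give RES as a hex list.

RES = [ 0x20  0x20  0x96  0x96  0xcd  0x73  0x96  0x0c ]

  t0: 96 96 43 43 96 20 96 cd
  t1: 73 96 0c 20 20 96 96 cd
  t2: 20 20 96 96 cd 73 96 0c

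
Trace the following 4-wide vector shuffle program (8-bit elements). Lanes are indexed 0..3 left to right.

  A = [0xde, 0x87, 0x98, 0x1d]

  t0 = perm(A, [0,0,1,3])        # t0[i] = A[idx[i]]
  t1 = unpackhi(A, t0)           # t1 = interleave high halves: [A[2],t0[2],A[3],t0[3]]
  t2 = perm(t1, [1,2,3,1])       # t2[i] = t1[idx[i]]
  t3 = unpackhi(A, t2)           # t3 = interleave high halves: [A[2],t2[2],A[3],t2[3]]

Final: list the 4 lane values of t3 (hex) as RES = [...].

t0 = [0xde, 0xde, 0x87, 0x1d]
t1 = [0x98, 0x87, 0x1d, 0x1d]
t2 = [0x87, 0x1d, 0x1d, 0x87]
t3 = [0x98, 0x1d, 0x1d, 0x87]

RES = [ 0x98  0x1d  0x1d  0x87 ]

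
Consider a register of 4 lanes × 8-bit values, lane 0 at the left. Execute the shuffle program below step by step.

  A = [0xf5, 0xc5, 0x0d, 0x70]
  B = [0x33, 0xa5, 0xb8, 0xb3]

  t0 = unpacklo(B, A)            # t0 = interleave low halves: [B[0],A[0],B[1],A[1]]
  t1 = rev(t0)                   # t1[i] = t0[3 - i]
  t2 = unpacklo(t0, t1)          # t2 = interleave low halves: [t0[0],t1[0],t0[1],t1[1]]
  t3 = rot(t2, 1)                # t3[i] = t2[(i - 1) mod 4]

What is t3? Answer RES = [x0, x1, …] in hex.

RES = [ 0xa5  0x33  0xc5  0xf5 ]

→ t0 |33|f5|a5|c5|
→ t1 |c5|a5|f5|33|
→ t2 |33|c5|f5|a5|
→ t3 |a5|33|c5|f5|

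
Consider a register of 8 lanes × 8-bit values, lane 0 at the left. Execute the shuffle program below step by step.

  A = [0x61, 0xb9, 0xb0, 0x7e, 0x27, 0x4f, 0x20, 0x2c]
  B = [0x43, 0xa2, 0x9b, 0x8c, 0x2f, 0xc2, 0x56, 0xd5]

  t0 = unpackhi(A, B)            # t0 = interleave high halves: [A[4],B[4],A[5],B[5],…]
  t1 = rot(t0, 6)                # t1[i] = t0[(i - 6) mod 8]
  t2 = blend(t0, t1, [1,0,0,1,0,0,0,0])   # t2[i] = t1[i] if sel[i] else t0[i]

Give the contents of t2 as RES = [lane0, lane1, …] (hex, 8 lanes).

RES = [0x4f, 0x2f, 0x4f, 0x56, 0x20, 0x56, 0x2c, 0xd5]

→ t0 |27|2f|4f|c2|20|56|2c|d5|
→ t1 |4f|c2|20|56|2c|d5|27|2f|
→ t2 |4f|2f|4f|56|20|56|2c|d5|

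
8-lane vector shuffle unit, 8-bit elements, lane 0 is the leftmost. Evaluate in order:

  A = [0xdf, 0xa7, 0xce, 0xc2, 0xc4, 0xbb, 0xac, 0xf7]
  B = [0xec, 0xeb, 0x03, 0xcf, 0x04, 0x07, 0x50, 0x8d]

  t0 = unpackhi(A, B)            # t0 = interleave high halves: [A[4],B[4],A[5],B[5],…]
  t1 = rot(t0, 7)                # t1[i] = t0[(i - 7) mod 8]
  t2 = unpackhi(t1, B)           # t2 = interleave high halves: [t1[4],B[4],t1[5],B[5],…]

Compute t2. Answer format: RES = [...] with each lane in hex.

RES = [0x50, 0x04, 0xf7, 0x07, 0x8d, 0x50, 0xc4, 0x8d]

  t0: c4 04 bb 07 ac 50 f7 8d
  t1: 04 bb 07 ac 50 f7 8d c4
  t2: 50 04 f7 07 8d 50 c4 8d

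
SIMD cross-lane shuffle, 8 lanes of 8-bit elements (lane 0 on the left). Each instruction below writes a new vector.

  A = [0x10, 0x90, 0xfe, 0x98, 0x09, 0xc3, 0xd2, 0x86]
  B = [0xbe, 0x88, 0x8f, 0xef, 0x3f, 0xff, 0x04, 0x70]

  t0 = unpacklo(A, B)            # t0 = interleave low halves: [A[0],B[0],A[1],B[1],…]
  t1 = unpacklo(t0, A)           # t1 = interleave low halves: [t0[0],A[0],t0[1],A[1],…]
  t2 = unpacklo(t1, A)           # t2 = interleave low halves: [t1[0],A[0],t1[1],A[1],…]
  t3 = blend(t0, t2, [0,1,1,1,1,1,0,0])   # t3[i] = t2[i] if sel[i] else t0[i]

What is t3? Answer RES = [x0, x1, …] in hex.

  t0: 10 be 90 88 fe 8f 98 ef
  t1: 10 10 be 90 90 fe 88 98
  t2: 10 10 10 90 be fe 90 98
  t3: 10 10 10 90 be fe 98 ef

RES = [0x10, 0x10, 0x10, 0x90, 0xbe, 0xfe, 0x98, 0xef]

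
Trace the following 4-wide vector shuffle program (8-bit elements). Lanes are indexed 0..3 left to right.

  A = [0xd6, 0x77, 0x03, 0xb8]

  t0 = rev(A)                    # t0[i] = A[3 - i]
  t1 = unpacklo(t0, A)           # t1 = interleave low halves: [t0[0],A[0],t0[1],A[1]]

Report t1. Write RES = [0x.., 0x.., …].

RES = [0xb8, 0xd6, 0x03, 0x77]

→ t0 |b8|03|77|d6|
→ t1 |b8|d6|03|77|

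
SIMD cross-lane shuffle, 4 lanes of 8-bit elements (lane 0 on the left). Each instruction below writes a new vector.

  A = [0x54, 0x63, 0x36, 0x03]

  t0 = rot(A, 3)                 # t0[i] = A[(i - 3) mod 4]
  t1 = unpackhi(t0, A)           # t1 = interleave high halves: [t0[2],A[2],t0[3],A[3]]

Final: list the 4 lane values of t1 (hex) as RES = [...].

→ t0 |63|36|03|54|
→ t1 |03|36|54|03|

RES = [0x03, 0x36, 0x54, 0x03]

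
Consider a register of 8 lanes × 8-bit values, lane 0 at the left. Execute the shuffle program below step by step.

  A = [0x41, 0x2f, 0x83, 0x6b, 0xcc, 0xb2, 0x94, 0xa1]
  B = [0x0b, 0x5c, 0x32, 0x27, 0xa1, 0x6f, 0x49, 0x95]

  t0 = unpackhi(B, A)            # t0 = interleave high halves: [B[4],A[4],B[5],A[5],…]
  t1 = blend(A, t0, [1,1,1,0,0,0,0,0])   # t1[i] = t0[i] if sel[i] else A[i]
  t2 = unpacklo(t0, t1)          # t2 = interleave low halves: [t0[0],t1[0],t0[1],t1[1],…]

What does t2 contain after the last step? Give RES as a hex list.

RES = [0xa1, 0xa1, 0xcc, 0xcc, 0x6f, 0x6f, 0xb2, 0x6b]

t0 = [0xa1, 0xcc, 0x6f, 0xb2, 0x49, 0x94, 0x95, 0xa1]
t1 = [0xa1, 0xcc, 0x6f, 0x6b, 0xcc, 0xb2, 0x94, 0xa1]
t2 = [0xa1, 0xa1, 0xcc, 0xcc, 0x6f, 0x6f, 0xb2, 0x6b]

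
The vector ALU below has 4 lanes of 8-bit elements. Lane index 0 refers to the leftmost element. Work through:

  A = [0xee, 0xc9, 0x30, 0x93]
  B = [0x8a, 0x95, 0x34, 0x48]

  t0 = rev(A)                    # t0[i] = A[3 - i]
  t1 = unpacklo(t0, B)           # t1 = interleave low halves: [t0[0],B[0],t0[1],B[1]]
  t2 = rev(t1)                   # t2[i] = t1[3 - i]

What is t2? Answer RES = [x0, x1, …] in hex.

t0 = [0x93, 0x30, 0xc9, 0xee]
t1 = [0x93, 0x8a, 0x30, 0x95]
t2 = [0x95, 0x30, 0x8a, 0x93]

RES = [0x95, 0x30, 0x8a, 0x93]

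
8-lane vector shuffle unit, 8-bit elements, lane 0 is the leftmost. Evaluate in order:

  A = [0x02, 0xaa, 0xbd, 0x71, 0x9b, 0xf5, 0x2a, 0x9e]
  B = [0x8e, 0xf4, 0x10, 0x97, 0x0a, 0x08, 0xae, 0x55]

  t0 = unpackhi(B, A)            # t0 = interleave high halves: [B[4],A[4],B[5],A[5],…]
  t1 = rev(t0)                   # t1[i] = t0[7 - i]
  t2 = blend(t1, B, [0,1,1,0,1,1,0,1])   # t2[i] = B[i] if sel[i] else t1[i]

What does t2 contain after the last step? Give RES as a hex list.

RES = [ 0x9e  0xf4  0x10  0xae  0x0a  0x08  0x9b  0x55 ]

t0 = [0x0a, 0x9b, 0x08, 0xf5, 0xae, 0x2a, 0x55, 0x9e]
t1 = [0x9e, 0x55, 0x2a, 0xae, 0xf5, 0x08, 0x9b, 0x0a]
t2 = [0x9e, 0xf4, 0x10, 0xae, 0x0a, 0x08, 0x9b, 0x55]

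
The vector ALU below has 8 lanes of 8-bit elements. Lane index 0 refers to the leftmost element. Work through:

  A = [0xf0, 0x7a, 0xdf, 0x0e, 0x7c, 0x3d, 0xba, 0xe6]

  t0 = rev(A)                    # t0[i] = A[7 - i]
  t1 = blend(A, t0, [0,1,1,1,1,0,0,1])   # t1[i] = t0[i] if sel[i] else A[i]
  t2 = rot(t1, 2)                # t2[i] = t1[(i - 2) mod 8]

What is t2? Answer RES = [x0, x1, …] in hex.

  t0: e6 ba 3d 7c 0e df 7a f0
  t1: f0 ba 3d 7c 0e 3d ba f0
  t2: ba f0 f0 ba 3d 7c 0e 3d

RES = [0xba, 0xf0, 0xf0, 0xba, 0x3d, 0x7c, 0x0e, 0x3d]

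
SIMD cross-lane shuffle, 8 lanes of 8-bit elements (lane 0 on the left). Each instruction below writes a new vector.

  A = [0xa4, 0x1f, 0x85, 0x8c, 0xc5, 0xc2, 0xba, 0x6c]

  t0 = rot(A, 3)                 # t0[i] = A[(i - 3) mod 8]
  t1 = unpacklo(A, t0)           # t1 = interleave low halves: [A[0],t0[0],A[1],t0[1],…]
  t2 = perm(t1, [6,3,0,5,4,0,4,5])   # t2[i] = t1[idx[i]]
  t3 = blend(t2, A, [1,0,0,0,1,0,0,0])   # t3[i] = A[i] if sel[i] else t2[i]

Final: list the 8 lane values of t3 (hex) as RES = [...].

RES = [ 0xa4  0xba  0xa4  0x6c  0xc5  0xa4  0x85  0x6c ]

t0 = [0xc2, 0xba, 0x6c, 0xa4, 0x1f, 0x85, 0x8c, 0xc5]
t1 = [0xa4, 0xc2, 0x1f, 0xba, 0x85, 0x6c, 0x8c, 0xa4]
t2 = [0x8c, 0xba, 0xa4, 0x6c, 0x85, 0xa4, 0x85, 0x6c]
t3 = [0xa4, 0xba, 0xa4, 0x6c, 0xc5, 0xa4, 0x85, 0x6c]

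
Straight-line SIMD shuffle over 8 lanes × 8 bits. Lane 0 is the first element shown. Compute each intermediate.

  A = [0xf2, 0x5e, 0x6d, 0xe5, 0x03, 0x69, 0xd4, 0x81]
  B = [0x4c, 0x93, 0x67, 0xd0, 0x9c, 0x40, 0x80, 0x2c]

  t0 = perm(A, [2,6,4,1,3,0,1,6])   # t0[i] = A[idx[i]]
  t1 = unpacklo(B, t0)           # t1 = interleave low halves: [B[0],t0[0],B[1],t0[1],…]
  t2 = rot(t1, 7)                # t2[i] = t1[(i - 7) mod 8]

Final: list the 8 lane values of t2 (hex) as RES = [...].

RES = [ 0x6d  0x93  0xd4  0x67  0x03  0xd0  0x5e  0x4c ]

t0 = [0x6d, 0xd4, 0x03, 0x5e, 0xe5, 0xf2, 0x5e, 0xd4]
t1 = [0x4c, 0x6d, 0x93, 0xd4, 0x67, 0x03, 0xd0, 0x5e]
t2 = [0x6d, 0x93, 0xd4, 0x67, 0x03, 0xd0, 0x5e, 0x4c]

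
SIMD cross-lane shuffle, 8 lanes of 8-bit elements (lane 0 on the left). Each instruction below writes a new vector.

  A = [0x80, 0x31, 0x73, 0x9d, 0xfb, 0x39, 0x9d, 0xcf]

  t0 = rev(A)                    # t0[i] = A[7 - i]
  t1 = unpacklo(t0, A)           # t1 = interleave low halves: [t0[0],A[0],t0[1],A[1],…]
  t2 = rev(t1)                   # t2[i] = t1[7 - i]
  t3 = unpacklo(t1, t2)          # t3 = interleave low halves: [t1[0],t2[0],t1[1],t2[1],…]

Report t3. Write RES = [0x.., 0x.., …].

  t0: cf 9d 39 fb 9d 73 31 80
  t1: cf 80 9d 31 39 73 fb 9d
  t2: 9d fb 73 39 31 9d 80 cf
  t3: cf 9d 80 fb 9d 73 31 39

RES = [0xcf, 0x9d, 0x80, 0xfb, 0x9d, 0x73, 0x31, 0x39]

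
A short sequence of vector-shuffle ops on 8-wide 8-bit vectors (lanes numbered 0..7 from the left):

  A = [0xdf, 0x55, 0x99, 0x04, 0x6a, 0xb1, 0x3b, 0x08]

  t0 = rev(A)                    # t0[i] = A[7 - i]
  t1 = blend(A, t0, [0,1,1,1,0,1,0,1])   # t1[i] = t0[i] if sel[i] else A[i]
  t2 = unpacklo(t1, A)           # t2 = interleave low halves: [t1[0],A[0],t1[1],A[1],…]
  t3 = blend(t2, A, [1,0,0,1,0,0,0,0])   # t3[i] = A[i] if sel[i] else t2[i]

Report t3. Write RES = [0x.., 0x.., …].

  t0: 08 3b b1 6a 04 99 55 df
  t1: df 3b b1 6a 6a 99 3b df
  t2: df df 3b 55 b1 99 6a 04
  t3: df df 3b 04 b1 99 6a 04

RES = [ 0xdf  0xdf  0x3b  0x04  0xb1  0x99  0x6a  0x04 ]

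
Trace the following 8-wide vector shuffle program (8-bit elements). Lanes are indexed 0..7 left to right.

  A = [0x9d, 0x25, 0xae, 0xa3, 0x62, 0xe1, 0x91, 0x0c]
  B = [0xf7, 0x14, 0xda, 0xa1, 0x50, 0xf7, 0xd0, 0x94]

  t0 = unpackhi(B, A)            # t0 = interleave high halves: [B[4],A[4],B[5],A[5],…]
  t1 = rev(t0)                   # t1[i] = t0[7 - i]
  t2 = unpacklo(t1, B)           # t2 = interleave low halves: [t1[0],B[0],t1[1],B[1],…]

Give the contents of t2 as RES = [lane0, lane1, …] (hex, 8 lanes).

→ t0 |50|62|f7|e1|d0|91|94|0c|
→ t1 |0c|94|91|d0|e1|f7|62|50|
→ t2 |0c|f7|94|14|91|da|d0|a1|

RES = [ 0x0c  0xf7  0x94  0x14  0x91  0xda  0xd0  0xa1 ]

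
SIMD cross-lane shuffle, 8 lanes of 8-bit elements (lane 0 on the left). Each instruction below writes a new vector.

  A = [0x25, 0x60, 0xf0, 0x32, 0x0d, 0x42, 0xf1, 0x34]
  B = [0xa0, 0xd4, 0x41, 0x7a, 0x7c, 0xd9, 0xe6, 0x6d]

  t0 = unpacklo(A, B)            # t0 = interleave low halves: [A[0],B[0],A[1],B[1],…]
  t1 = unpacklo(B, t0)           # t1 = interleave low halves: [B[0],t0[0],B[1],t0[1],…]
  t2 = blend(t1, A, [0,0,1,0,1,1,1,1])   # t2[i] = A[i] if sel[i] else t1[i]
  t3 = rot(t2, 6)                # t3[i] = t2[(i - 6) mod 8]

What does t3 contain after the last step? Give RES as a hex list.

RES = [0xf0, 0xa0, 0x0d, 0x42, 0xf1, 0x34, 0xa0, 0x25]

  t0: 25 a0 60 d4 f0 41 32 7a
  t1: a0 25 d4 a0 41 60 7a d4
  t2: a0 25 f0 a0 0d 42 f1 34
  t3: f0 a0 0d 42 f1 34 a0 25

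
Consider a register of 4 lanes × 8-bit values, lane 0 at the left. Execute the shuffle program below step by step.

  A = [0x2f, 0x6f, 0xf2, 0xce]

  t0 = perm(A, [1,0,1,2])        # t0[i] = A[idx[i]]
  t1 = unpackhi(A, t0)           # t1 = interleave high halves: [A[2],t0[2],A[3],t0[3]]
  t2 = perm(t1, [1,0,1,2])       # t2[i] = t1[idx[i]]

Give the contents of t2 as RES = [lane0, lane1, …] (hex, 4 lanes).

RES = [0x6f, 0xf2, 0x6f, 0xce]

  t0: 6f 2f 6f f2
  t1: f2 6f ce f2
  t2: 6f f2 6f ce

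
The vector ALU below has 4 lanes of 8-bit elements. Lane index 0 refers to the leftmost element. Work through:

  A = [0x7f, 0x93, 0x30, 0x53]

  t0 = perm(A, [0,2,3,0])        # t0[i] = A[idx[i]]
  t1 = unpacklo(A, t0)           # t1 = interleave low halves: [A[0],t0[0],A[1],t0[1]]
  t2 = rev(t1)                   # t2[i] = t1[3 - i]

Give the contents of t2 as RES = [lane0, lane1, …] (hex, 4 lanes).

RES = [0x30, 0x93, 0x7f, 0x7f]

→ t0 |7f|30|53|7f|
→ t1 |7f|7f|93|30|
→ t2 |30|93|7f|7f|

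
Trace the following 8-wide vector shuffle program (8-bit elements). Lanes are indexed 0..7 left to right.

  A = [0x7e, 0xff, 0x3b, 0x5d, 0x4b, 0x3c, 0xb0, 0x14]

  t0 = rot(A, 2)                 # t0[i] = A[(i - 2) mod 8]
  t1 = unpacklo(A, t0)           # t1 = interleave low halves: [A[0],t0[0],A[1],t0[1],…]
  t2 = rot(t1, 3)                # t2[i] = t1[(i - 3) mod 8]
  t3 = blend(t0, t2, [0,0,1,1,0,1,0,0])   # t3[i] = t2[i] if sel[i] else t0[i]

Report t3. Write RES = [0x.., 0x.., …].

RES = [0xb0, 0x14, 0xff, 0x7e, 0x3b, 0xff, 0x4b, 0x3c]

→ t0 |b0|14|7e|ff|3b|5d|4b|3c|
→ t1 |7e|b0|ff|14|3b|7e|5d|ff|
→ t2 |7e|5d|ff|7e|b0|ff|14|3b|
→ t3 |b0|14|ff|7e|3b|ff|4b|3c|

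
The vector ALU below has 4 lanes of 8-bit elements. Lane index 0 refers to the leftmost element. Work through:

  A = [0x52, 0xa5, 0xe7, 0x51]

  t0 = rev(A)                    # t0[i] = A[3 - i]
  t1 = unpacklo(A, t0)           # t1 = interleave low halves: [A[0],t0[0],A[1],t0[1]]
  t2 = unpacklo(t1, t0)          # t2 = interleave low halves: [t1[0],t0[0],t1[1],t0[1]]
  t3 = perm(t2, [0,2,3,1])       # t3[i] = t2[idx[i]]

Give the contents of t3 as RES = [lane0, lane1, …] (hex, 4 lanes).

  t0: 51 e7 a5 52
  t1: 52 51 a5 e7
  t2: 52 51 51 e7
  t3: 52 51 e7 51

RES = [0x52, 0x51, 0xe7, 0x51]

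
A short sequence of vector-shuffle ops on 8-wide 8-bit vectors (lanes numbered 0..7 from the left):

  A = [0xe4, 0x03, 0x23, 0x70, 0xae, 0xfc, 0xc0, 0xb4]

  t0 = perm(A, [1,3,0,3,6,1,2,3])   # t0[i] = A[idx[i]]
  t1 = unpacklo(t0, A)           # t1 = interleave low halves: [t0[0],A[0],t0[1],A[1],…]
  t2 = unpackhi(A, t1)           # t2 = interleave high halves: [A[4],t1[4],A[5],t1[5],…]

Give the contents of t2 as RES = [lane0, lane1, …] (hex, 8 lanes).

  t0: 03 70 e4 70 c0 03 23 70
  t1: 03 e4 70 03 e4 23 70 70
  t2: ae e4 fc 23 c0 70 b4 70

RES = [ 0xae  0xe4  0xfc  0x23  0xc0  0x70  0xb4  0x70 ]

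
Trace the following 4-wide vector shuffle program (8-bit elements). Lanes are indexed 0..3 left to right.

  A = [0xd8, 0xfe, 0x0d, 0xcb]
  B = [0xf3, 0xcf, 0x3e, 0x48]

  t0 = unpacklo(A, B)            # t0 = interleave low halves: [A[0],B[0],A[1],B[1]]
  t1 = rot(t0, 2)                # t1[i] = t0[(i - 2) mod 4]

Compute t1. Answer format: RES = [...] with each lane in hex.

  t0: d8 f3 fe cf
  t1: fe cf d8 f3

RES = [ 0xfe  0xcf  0xd8  0xf3 ]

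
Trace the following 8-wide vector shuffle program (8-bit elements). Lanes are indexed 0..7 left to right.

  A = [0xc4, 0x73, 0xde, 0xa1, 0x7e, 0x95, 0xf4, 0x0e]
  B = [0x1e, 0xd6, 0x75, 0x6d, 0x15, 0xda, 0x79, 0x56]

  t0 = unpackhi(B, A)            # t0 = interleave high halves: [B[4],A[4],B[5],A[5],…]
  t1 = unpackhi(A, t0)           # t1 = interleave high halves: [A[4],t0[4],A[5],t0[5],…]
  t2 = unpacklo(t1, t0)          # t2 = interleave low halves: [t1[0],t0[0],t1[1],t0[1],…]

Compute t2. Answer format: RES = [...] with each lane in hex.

t0 = [0x15, 0x7e, 0xda, 0x95, 0x79, 0xf4, 0x56, 0x0e]
t1 = [0x7e, 0x79, 0x95, 0xf4, 0xf4, 0x56, 0x0e, 0x0e]
t2 = [0x7e, 0x15, 0x79, 0x7e, 0x95, 0xda, 0xf4, 0x95]

RES = [ 0x7e  0x15  0x79  0x7e  0x95  0xda  0xf4  0x95 ]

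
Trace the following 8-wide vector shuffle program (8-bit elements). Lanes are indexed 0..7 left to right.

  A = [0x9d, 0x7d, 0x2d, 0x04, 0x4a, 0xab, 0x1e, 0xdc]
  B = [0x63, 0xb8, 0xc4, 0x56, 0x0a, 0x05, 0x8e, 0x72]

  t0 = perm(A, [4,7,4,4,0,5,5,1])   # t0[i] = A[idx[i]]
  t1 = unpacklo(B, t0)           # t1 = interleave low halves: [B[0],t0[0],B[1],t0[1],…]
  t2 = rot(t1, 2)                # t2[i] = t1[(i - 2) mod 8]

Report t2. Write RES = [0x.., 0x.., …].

  t0: 4a dc 4a 4a 9d ab ab 7d
  t1: 63 4a b8 dc c4 4a 56 4a
  t2: 56 4a 63 4a b8 dc c4 4a

RES = [ 0x56  0x4a  0x63  0x4a  0xb8  0xdc  0xc4  0x4a ]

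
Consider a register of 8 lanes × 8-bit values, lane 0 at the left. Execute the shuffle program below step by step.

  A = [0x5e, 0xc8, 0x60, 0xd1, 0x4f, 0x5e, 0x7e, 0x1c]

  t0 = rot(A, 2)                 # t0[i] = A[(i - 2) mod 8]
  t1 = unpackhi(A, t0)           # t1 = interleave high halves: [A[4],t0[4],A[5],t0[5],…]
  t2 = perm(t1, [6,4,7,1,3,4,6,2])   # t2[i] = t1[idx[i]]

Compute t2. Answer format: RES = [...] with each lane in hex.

t0 = [0x7e, 0x1c, 0x5e, 0xc8, 0x60, 0xd1, 0x4f, 0x5e]
t1 = [0x4f, 0x60, 0x5e, 0xd1, 0x7e, 0x4f, 0x1c, 0x5e]
t2 = [0x1c, 0x7e, 0x5e, 0x60, 0xd1, 0x7e, 0x1c, 0x5e]

RES = [ 0x1c  0x7e  0x5e  0x60  0xd1  0x7e  0x1c  0x5e ]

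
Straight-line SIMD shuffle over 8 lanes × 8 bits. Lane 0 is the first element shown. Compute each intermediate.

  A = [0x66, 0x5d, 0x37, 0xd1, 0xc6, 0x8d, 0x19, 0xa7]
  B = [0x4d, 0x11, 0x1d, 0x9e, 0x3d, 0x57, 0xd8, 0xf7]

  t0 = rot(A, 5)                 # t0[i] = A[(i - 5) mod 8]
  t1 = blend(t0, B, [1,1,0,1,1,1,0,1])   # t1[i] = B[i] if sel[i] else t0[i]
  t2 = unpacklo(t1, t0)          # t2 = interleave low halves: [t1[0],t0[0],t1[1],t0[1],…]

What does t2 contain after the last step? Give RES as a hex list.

RES = [0x4d, 0xd1, 0x11, 0xc6, 0x8d, 0x8d, 0x9e, 0x19]

  t0: d1 c6 8d 19 a7 66 5d 37
  t1: 4d 11 8d 9e 3d 57 5d f7
  t2: 4d d1 11 c6 8d 8d 9e 19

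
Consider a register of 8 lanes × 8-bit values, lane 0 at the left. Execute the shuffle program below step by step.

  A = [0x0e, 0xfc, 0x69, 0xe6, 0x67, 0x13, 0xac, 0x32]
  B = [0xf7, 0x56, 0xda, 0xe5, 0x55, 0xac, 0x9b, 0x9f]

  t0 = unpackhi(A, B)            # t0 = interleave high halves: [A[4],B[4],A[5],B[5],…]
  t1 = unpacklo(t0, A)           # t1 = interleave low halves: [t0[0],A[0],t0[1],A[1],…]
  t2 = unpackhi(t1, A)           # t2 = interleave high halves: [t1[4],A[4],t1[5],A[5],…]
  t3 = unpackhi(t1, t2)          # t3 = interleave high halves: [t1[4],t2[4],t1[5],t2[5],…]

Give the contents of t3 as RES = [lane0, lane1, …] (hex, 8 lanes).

RES = [ 0x13  0xac  0x69  0xac  0xac  0xe6  0xe6  0x32 ]

  t0: 67 55 13 ac ac 9b 32 9f
  t1: 67 0e 55 fc 13 69 ac e6
  t2: 13 67 69 13 ac ac e6 32
  t3: 13 ac 69 ac ac e6 e6 32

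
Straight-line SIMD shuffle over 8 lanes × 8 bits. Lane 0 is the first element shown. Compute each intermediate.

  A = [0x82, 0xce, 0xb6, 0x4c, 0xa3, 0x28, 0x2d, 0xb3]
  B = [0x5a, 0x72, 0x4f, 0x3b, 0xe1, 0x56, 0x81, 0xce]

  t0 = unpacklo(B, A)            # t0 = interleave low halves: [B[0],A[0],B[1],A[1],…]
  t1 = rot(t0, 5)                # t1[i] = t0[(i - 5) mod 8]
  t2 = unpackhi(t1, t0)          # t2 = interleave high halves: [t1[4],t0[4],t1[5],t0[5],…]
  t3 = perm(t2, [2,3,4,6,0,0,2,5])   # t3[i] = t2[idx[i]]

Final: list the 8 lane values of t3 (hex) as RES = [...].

  t0: 5a 82 72 ce 4f b6 3b 4c
  t1: ce 4f b6 3b 4c 5a 82 72
  t2: 4c 4f 5a b6 82 3b 72 4c
  t3: 5a b6 82 72 4c 4c 5a 3b

RES = [ 0x5a  0xb6  0x82  0x72  0x4c  0x4c  0x5a  0x3b ]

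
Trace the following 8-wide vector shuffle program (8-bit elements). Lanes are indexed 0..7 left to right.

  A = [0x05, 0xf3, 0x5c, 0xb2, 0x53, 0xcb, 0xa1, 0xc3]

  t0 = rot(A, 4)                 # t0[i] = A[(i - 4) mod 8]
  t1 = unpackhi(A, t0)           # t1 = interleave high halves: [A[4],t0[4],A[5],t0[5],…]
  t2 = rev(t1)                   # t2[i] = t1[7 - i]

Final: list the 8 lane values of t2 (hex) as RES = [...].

RES = [0xb2, 0xc3, 0x5c, 0xa1, 0xf3, 0xcb, 0x05, 0x53]

t0 = [0x53, 0xcb, 0xa1, 0xc3, 0x05, 0xf3, 0x5c, 0xb2]
t1 = [0x53, 0x05, 0xcb, 0xf3, 0xa1, 0x5c, 0xc3, 0xb2]
t2 = [0xb2, 0xc3, 0x5c, 0xa1, 0xf3, 0xcb, 0x05, 0x53]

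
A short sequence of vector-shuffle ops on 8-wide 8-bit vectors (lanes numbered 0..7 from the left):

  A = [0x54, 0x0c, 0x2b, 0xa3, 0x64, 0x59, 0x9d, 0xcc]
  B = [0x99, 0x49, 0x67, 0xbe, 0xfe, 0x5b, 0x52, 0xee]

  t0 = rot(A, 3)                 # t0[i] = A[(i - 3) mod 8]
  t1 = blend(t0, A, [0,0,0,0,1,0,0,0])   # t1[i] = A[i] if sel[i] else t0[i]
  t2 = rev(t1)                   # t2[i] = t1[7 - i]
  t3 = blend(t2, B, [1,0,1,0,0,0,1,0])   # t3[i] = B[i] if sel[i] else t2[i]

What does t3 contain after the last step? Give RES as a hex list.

RES = [ 0x99  0xa3  0x67  0x64  0x54  0xcc  0x52  0x59 ]

→ t0 |59|9d|cc|54|0c|2b|a3|64|
→ t1 |59|9d|cc|54|64|2b|a3|64|
→ t2 |64|a3|2b|64|54|cc|9d|59|
→ t3 |99|a3|67|64|54|cc|52|59|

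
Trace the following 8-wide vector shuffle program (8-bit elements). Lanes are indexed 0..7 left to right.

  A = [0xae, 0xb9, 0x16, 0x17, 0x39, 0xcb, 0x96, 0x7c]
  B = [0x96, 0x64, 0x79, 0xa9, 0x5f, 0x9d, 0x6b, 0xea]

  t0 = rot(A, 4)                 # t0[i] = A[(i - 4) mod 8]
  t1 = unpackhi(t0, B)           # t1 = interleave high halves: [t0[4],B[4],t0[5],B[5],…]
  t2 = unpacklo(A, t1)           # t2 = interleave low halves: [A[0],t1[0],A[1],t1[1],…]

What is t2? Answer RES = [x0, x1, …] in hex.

  t0: 39 cb 96 7c ae b9 16 17
  t1: ae 5f b9 9d 16 6b 17 ea
  t2: ae ae b9 5f 16 b9 17 9d

RES = [0xae, 0xae, 0xb9, 0x5f, 0x16, 0xb9, 0x17, 0x9d]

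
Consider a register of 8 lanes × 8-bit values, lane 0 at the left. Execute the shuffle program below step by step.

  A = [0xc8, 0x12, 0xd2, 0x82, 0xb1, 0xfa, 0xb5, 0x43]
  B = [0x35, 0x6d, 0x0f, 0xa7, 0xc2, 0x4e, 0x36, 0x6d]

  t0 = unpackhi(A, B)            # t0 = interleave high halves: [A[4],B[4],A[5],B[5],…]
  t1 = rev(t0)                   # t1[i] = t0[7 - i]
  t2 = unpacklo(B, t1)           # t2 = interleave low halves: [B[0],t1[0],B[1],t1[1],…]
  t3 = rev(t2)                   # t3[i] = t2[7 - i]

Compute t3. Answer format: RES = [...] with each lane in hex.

RES = [0xb5, 0xa7, 0x36, 0x0f, 0x43, 0x6d, 0x6d, 0x35]

→ t0 |b1|c2|fa|4e|b5|36|43|6d|
→ t1 |6d|43|36|b5|4e|fa|c2|b1|
→ t2 |35|6d|6d|43|0f|36|a7|b5|
→ t3 |b5|a7|36|0f|43|6d|6d|35|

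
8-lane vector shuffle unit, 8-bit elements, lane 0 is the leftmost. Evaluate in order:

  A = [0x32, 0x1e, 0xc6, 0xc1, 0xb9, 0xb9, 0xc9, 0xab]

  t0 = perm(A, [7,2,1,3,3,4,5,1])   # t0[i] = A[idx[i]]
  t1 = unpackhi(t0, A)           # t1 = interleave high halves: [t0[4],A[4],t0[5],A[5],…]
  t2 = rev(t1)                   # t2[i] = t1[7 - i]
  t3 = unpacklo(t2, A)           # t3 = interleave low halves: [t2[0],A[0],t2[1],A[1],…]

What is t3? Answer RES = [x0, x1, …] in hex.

t0 = [0xab, 0xc6, 0x1e, 0xc1, 0xc1, 0xb9, 0xb9, 0x1e]
t1 = [0xc1, 0xb9, 0xb9, 0xb9, 0xb9, 0xc9, 0x1e, 0xab]
t2 = [0xab, 0x1e, 0xc9, 0xb9, 0xb9, 0xb9, 0xb9, 0xc1]
t3 = [0xab, 0x32, 0x1e, 0x1e, 0xc9, 0xc6, 0xb9, 0xc1]

RES = [ 0xab  0x32  0x1e  0x1e  0xc9  0xc6  0xb9  0xc1 ]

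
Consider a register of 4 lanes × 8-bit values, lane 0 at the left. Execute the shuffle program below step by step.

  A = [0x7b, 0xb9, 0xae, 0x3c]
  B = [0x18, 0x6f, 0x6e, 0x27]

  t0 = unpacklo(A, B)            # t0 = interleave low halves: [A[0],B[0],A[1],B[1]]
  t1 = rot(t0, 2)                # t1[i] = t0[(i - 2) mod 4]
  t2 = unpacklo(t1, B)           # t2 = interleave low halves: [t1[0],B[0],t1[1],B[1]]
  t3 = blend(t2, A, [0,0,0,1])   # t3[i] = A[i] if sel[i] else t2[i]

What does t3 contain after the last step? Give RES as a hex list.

RES = [ 0xb9  0x18  0x6f  0x3c ]

  t0: 7b 18 b9 6f
  t1: b9 6f 7b 18
  t2: b9 18 6f 6f
  t3: b9 18 6f 3c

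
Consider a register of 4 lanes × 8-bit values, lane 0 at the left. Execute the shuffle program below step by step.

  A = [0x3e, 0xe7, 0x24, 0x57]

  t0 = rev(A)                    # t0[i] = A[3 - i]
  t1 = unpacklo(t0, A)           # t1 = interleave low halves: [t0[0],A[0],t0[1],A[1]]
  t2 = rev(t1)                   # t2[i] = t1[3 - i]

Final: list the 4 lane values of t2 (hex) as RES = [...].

  t0: 57 24 e7 3e
  t1: 57 3e 24 e7
  t2: e7 24 3e 57

RES = [0xe7, 0x24, 0x3e, 0x57]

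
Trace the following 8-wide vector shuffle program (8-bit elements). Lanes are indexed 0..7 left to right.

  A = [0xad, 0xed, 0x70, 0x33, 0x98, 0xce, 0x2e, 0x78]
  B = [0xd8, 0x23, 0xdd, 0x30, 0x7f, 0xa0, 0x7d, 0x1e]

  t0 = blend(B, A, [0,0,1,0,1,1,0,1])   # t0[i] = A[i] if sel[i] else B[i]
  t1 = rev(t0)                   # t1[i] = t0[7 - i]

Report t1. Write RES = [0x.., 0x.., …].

RES = [0x78, 0x7d, 0xce, 0x98, 0x30, 0x70, 0x23, 0xd8]

→ t0 |d8|23|70|30|98|ce|7d|78|
→ t1 |78|7d|ce|98|30|70|23|d8|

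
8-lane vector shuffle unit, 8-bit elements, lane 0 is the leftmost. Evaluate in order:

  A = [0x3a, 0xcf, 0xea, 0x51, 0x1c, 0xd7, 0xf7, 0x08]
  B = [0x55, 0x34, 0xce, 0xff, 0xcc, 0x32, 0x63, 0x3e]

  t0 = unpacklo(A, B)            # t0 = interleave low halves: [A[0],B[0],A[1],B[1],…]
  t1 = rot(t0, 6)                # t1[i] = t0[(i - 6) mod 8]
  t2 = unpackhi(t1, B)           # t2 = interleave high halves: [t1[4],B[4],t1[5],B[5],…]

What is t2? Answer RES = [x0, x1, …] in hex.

RES = [0x51, 0xcc, 0xff, 0x32, 0x3a, 0x63, 0x55, 0x3e]

  t0: 3a 55 cf 34 ea ce 51 ff
  t1: cf 34 ea ce 51 ff 3a 55
  t2: 51 cc ff 32 3a 63 55 3e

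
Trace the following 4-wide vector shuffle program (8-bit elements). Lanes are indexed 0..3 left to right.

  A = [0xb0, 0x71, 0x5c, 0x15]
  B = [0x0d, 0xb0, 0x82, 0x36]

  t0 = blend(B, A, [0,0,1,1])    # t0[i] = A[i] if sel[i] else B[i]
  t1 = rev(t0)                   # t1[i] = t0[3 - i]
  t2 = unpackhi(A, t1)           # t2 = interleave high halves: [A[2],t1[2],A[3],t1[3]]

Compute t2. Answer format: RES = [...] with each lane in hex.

RES = [ 0x5c  0xb0  0x15  0x0d ]

→ t0 |0d|b0|5c|15|
→ t1 |15|5c|b0|0d|
→ t2 |5c|b0|15|0d|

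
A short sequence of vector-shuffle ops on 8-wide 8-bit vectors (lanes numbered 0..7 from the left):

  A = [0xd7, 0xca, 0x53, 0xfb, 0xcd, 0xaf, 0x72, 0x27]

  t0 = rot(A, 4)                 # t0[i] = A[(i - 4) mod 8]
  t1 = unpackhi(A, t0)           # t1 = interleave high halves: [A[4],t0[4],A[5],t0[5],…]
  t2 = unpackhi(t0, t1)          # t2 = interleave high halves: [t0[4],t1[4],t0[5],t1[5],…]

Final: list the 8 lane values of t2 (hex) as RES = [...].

  t0: cd af 72 27 d7 ca 53 fb
  t1: cd d7 af ca 72 53 27 fb
  t2: d7 72 ca 53 53 27 fb fb

RES = [ 0xd7  0x72  0xca  0x53  0x53  0x27  0xfb  0xfb ]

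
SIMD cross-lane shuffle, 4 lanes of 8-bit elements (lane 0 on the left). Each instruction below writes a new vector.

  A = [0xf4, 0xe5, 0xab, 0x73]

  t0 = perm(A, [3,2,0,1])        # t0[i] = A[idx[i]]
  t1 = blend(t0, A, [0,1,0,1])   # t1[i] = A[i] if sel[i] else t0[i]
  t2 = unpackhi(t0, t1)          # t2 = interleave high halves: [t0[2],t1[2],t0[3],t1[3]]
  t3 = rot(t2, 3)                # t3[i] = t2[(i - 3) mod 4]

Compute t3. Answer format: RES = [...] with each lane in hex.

t0 = [0x73, 0xab, 0xf4, 0xe5]
t1 = [0x73, 0xe5, 0xf4, 0x73]
t2 = [0xf4, 0xf4, 0xe5, 0x73]
t3 = [0xf4, 0xe5, 0x73, 0xf4]

RES = [0xf4, 0xe5, 0x73, 0xf4]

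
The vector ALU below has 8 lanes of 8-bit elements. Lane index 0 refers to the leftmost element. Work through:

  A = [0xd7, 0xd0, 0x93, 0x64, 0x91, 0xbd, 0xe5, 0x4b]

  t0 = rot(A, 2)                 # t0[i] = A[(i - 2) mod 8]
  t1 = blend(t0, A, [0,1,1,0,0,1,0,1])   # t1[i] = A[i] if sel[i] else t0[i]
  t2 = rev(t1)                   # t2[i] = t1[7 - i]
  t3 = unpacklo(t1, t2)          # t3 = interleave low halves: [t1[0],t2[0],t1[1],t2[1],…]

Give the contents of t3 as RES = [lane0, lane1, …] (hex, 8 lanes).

RES = [0xe5, 0x4b, 0xd0, 0x91, 0x93, 0xbd, 0xd0, 0x93]

t0 = [0xe5, 0x4b, 0xd7, 0xd0, 0x93, 0x64, 0x91, 0xbd]
t1 = [0xe5, 0xd0, 0x93, 0xd0, 0x93, 0xbd, 0x91, 0x4b]
t2 = [0x4b, 0x91, 0xbd, 0x93, 0xd0, 0x93, 0xd0, 0xe5]
t3 = [0xe5, 0x4b, 0xd0, 0x91, 0x93, 0xbd, 0xd0, 0x93]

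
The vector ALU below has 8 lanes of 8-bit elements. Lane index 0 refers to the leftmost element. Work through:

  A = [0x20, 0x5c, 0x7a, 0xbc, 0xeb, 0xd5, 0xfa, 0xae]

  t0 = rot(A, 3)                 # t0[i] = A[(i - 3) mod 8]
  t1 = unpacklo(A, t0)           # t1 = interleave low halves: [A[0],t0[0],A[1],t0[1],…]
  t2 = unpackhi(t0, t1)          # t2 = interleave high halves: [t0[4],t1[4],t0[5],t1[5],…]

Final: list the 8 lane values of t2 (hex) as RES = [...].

  t0: d5 fa ae 20 5c 7a bc eb
  t1: 20 d5 5c fa 7a ae bc 20
  t2: 5c 7a 7a ae bc bc eb 20

RES = [ 0x5c  0x7a  0x7a  0xae  0xbc  0xbc  0xeb  0x20 ]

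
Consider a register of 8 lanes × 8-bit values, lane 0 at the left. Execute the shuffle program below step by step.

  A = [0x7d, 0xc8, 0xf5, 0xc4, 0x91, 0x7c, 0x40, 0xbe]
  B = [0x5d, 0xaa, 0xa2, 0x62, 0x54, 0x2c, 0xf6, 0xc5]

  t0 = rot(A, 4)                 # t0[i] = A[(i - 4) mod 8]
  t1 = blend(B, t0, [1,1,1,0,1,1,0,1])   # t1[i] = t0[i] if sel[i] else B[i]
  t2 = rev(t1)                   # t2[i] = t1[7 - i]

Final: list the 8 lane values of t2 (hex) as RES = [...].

t0 = [0x91, 0x7c, 0x40, 0xbe, 0x7d, 0xc8, 0xf5, 0xc4]
t1 = [0x91, 0x7c, 0x40, 0x62, 0x7d, 0xc8, 0xf6, 0xc4]
t2 = [0xc4, 0xf6, 0xc8, 0x7d, 0x62, 0x40, 0x7c, 0x91]

RES = [0xc4, 0xf6, 0xc8, 0x7d, 0x62, 0x40, 0x7c, 0x91]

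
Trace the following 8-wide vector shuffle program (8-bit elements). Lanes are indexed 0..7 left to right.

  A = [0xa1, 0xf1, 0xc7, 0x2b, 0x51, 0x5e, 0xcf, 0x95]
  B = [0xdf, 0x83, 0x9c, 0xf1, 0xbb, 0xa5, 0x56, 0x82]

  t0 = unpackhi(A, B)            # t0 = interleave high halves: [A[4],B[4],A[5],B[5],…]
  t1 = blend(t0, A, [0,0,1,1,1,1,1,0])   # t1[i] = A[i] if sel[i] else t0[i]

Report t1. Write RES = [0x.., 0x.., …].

t0 = [0x51, 0xbb, 0x5e, 0xa5, 0xcf, 0x56, 0x95, 0x82]
t1 = [0x51, 0xbb, 0xc7, 0x2b, 0x51, 0x5e, 0xcf, 0x82]

RES = [0x51, 0xbb, 0xc7, 0x2b, 0x51, 0x5e, 0xcf, 0x82]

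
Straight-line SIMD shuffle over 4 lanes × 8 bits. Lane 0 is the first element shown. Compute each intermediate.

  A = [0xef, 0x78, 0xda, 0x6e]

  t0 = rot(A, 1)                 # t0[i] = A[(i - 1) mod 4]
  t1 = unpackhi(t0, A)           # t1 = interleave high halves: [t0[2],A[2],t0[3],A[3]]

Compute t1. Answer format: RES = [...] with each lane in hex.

RES = [0x78, 0xda, 0xda, 0x6e]

→ t0 |6e|ef|78|da|
→ t1 |78|da|da|6e|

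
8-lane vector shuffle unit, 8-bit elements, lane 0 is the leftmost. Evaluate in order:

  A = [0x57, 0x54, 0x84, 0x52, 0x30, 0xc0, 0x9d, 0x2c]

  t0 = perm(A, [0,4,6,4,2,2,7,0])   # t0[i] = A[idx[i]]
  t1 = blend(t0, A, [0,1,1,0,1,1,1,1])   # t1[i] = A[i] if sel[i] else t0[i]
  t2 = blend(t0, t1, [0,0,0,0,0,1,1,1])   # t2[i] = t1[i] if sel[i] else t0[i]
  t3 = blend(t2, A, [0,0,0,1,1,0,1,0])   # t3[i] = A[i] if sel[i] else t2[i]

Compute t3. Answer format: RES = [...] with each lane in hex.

RES = [ 0x57  0x30  0x9d  0x52  0x30  0xc0  0x9d  0x2c ]

t0 = [0x57, 0x30, 0x9d, 0x30, 0x84, 0x84, 0x2c, 0x57]
t1 = [0x57, 0x54, 0x84, 0x30, 0x30, 0xc0, 0x9d, 0x2c]
t2 = [0x57, 0x30, 0x9d, 0x30, 0x84, 0xc0, 0x9d, 0x2c]
t3 = [0x57, 0x30, 0x9d, 0x52, 0x30, 0xc0, 0x9d, 0x2c]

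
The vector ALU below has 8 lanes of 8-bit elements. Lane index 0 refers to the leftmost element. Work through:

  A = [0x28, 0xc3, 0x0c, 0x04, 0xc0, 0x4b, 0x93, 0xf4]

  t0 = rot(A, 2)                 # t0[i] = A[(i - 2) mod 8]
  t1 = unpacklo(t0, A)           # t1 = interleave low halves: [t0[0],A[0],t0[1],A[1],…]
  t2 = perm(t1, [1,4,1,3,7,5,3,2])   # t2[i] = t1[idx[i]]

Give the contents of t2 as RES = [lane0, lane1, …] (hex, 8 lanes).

RES = [0x28, 0x28, 0x28, 0xc3, 0x04, 0x0c, 0xc3, 0xf4]

t0 = [0x93, 0xf4, 0x28, 0xc3, 0x0c, 0x04, 0xc0, 0x4b]
t1 = [0x93, 0x28, 0xf4, 0xc3, 0x28, 0x0c, 0xc3, 0x04]
t2 = [0x28, 0x28, 0x28, 0xc3, 0x04, 0x0c, 0xc3, 0xf4]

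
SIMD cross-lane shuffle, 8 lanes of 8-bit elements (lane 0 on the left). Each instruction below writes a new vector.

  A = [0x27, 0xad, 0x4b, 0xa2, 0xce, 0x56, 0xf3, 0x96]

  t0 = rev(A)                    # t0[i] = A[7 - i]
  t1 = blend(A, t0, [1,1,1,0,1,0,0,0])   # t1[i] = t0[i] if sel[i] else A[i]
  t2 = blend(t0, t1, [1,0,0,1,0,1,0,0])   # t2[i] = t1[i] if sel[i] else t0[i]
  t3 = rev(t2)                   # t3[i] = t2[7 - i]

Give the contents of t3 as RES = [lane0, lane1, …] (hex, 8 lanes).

t0 = [0x96, 0xf3, 0x56, 0xce, 0xa2, 0x4b, 0xad, 0x27]
t1 = [0x96, 0xf3, 0x56, 0xa2, 0xa2, 0x56, 0xf3, 0x96]
t2 = [0x96, 0xf3, 0x56, 0xa2, 0xa2, 0x56, 0xad, 0x27]
t3 = [0x27, 0xad, 0x56, 0xa2, 0xa2, 0x56, 0xf3, 0x96]

RES = [ 0x27  0xad  0x56  0xa2  0xa2  0x56  0xf3  0x96 ]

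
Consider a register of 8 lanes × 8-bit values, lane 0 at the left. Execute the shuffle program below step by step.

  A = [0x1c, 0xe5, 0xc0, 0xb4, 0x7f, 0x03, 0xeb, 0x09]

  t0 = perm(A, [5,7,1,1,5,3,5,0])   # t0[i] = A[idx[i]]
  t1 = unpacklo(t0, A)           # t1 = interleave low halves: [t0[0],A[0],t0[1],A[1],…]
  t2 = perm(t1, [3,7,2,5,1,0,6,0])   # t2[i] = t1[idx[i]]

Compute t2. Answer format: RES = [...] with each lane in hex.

RES = [ 0xe5  0xb4  0x09  0xc0  0x1c  0x03  0xe5  0x03 ]

  t0: 03 09 e5 e5 03 b4 03 1c
  t1: 03 1c 09 e5 e5 c0 e5 b4
  t2: e5 b4 09 c0 1c 03 e5 03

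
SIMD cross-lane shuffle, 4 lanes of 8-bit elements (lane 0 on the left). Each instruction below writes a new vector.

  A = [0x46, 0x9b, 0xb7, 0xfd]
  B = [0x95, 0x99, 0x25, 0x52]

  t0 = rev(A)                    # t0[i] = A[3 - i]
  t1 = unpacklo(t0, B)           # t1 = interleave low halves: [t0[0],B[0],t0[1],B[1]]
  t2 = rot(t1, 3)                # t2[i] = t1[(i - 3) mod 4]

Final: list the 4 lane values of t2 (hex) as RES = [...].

t0 = [0xfd, 0xb7, 0x9b, 0x46]
t1 = [0xfd, 0x95, 0xb7, 0x99]
t2 = [0x95, 0xb7, 0x99, 0xfd]

RES = [0x95, 0xb7, 0x99, 0xfd]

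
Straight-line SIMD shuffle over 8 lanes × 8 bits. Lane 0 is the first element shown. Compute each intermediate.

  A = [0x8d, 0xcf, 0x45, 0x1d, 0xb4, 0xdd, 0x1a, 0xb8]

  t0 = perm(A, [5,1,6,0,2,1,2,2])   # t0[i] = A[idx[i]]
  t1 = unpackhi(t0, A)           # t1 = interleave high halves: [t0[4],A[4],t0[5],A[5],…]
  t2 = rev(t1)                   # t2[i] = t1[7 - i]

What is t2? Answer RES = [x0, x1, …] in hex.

RES = [ 0xb8  0x45  0x1a  0x45  0xdd  0xcf  0xb4  0x45 ]

t0 = [0xdd, 0xcf, 0x1a, 0x8d, 0x45, 0xcf, 0x45, 0x45]
t1 = [0x45, 0xb4, 0xcf, 0xdd, 0x45, 0x1a, 0x45, 0xb8]
t2 = [0xb8, 0x45, 0x1a, 0x45, 0xdd, 0xcf, 0xb4, 0x45]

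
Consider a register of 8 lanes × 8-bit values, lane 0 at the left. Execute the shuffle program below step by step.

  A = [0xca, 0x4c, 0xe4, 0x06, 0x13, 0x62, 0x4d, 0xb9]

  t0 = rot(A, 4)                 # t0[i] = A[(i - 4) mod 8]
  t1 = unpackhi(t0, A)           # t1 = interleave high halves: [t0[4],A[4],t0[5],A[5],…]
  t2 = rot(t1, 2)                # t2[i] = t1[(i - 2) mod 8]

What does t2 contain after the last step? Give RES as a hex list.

→ t0 |13|62|4d|b9|ca|4c|e4|06|
→ t1 |ca|13|4c|62|e4|4d|06|b9|
→ t2 |06|b9|ca|13|4c|62|e4|4d|

RES = [ 0x06  0xb9  0xca  0x13  0x4c  0x62  0xe4  0x4d ]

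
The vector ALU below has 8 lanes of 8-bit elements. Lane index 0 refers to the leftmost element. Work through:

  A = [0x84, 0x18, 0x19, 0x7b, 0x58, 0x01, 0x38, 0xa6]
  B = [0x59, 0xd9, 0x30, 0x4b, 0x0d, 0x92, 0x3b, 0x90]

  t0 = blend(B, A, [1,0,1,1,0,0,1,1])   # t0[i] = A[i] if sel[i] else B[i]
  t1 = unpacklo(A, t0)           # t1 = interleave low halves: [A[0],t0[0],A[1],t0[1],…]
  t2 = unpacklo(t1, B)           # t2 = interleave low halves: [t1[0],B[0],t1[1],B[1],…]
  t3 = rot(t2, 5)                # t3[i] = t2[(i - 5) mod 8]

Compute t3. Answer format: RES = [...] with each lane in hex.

→ t0 |84|d9|19|7b|0d|92|38|a6|
→ t1 |84|84|18|d9|19|19|7b|7b|
→ t2 |84|59|84|d9|18|30|d9|4b|
→ t3 |d9|18|30|d9|4b|84|59|84|

RES = [ 0xd9  0x18  0x30  0xd9  0x4b  0x84  0x59  0x84 ]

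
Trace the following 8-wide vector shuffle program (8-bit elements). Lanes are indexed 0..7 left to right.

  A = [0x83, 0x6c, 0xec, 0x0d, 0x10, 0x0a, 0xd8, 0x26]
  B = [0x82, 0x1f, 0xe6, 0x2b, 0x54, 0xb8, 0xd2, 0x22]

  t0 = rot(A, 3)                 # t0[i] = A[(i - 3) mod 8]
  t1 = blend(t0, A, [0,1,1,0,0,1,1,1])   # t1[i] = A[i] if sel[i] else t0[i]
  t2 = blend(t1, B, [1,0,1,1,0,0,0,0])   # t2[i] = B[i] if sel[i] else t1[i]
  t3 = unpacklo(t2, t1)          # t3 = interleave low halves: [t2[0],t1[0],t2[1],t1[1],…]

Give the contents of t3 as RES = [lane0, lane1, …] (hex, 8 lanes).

RES = [ 0x82  0x0a  0x6c  0x6c  0xe6  0xec  0x2b  0x83 ]

t0 = [0x0a, 0xd8, 0x26, 0x83, 0x6c, 0xec, 0x0d, 0x10]
t1 = [0x0a, 0x6c, 0xec, 0x83, 0x6c, 0x0a, 0xd8, 0x26]
t2 = [0x82, 0x6c, 0xe6, 0x2b, 0x6c, 0x0a, 0xd8, 0x26]
t3 = [0x82, 0x0a, 0x6c, 0x6c, 0xe6, 0xec, 0x2b, 0x83]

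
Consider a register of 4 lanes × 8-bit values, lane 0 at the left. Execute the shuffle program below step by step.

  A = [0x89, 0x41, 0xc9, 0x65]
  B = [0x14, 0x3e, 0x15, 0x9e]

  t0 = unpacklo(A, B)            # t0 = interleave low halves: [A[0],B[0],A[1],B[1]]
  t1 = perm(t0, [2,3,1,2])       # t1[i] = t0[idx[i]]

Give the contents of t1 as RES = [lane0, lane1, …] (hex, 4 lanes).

RES = [0x41, 0x3e, 0x14, 0x41]

t0 = [0x89, 0x14, 0x41, 0x3e]
t1 = [0x41, 0x3e, 0x14, 0x41]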